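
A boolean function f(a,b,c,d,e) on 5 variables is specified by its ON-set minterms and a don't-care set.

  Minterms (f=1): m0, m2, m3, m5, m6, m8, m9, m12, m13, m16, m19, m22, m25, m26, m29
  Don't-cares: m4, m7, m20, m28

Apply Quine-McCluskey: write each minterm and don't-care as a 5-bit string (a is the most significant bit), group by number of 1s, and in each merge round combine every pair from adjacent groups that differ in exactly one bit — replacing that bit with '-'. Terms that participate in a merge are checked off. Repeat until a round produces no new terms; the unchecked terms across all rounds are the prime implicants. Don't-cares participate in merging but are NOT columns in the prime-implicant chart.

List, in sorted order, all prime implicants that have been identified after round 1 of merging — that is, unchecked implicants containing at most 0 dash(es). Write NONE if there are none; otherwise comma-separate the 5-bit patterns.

11010

size-2^0 implicants → 00000(✓)  00010(✓)  00011(✓)  00100(✓)  00101(✓)  00110(✓)  00111(✓)  01000(✓)  01001(✓)  01100(✓)  01101(✓)  10000(✓)  10011(✓)  10100(✓)  10110(✓)  11001(✓)  11010  11100(✓)  11101(✓)
size-2^1 implicants → -0000(✓)  -0011  -0100(✓)  -0110(✓)  -1001(✓)  -1100(✓)  -1101(✓)  0-000(✓)  0-100(✓)  0-101(✓)  00-00(✓)  00-10(✓)  00-11(✓)  000-0(✓)  0001-(✓)  001-0(✓)  001-1(✓)  0010-(✓)  0011-(✓)  01-00(✓)  01-01(✓)  0100-(✓)  0110-(✓)  1-100(✓)  10-00(✓)  101-0(✓)  11-01(✓)  1110-(✓)
size-2^2 implicants → --100  -0-00  -01-0  -1-01  -110-  0--00  0-10-  00--0  00-1-  001--  01-0-
Unchecked terms (primes): --100, -0-00, -0011, -01-0, -1-01, -110-, 0--00, 0-10-, 00--0, 00-1-, 001--, 01-0-, 11010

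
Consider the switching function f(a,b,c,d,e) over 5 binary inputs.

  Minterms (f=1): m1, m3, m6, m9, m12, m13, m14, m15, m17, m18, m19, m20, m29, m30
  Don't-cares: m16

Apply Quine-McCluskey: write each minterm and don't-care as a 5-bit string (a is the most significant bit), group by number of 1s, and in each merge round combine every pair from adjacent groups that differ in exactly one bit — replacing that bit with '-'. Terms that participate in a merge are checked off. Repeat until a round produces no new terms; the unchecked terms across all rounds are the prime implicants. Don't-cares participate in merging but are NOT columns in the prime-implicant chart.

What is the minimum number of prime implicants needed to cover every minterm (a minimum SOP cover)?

8

size-2^0 implicants → 00001(✓)  00011(✓)  00110(✓)  01001(✓)  01100(✓)  01101(✓)  01110(✓)  01111(✓)  10000(✓)  10001(✓)  10010(✓)  10011(✓)  10100(✓)  11101(✓)  11110(✓)
size-2^1 implicants → -0001(✓)  -0011(✓)  -1101  -1110  0-001  0-110  000-1(✓)  01-01  011-0(✓)  011-1(✓)  0110-(✓)  0111-(✓)  10-00  100-0(✓)  100-1(✓)  1000-(✓)  1001-(✓)
size-2^2 implicants → -00-1  011--  100--
Unchecked terms (primes): -00-1, -1101, -1110, 0-001, 0-110, 01-01, 011--, 10-00, 100--
Minterm coverage:
  m1 ⊆ -00-1,0-001
  m3 ⊆ -00-1 [E]
  m6 ⊆ 0-110 [E]
  m9 ⊆ 0-001,01-01
  m12 ⊆ 011-- [E]
  m13 ⊆ -1101,01-01,011--
  m14 ⊆ -1110,0-110,011--
  m15 ⊆ 011-- [E]
  m17 ⊆ -00-1,100--
  m18 ⊆ 100-- [E]
  m19 ⊆ -00-1,100--
  m20 ⊆ 10-00 [E]
  m29 ⊆ -1101 [E]
  m30 ⊆ -1110 [E]
E = {-00-1, -1101, -1110, 0-110, 011--, 10-00, 100--}
Petrick residual → 0-001
Cover = b'c'e + bcd'e + bcde' + a'c'd'e + a'cde' + a'bc + ab'd'e' + ab'c'  |cover|=8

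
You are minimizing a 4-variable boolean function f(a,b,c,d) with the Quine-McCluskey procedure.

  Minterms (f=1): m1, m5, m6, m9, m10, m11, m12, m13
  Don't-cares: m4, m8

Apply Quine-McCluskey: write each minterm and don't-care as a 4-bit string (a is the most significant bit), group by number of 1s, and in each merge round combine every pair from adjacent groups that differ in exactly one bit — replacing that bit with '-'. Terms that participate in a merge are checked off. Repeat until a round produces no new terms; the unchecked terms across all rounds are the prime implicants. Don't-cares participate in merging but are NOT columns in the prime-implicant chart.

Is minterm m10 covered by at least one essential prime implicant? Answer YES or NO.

Round 0: 0001✓ 0100✓ 0101✓ 0110✓ 1000✓ 1001✓ 1010✓ 1011✓ 1100✓ 1101✓
Round 1: -001✓ -100✓ -101✓ 0-01✓ 01-0 010-✓ 1-00✓ 1-01✓ 10-0✓ 10-1✓ 100-✓ 101-✓ 110-✓
Round 2: --01 -10- 1-0- 10--
PIs = {--01, -10-, 01-0, 1-0-, 10--}
Coverage chart:
  m1: --01 ←essential
  m5: --01,-10-
  m6: 01-0 ←essential
  m9: --01,1-0-,10--
  m10: 10-- ←essential
  m11: 10-- ←essential
  m12: -10-,1-0-
  m13: --01,-10-,1-0-
Essential: --01, 01-0, 10--

YES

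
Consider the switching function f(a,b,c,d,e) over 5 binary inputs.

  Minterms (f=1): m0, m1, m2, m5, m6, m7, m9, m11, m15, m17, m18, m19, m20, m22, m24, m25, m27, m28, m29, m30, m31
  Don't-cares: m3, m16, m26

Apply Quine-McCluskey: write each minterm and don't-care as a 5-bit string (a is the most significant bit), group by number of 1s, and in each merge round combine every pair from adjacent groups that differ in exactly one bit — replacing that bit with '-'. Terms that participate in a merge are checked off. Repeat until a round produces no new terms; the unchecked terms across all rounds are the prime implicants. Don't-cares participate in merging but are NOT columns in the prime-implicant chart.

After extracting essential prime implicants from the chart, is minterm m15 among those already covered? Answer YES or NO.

NO

[col 0] 00000*, 00001*, 00010*, 00011*, 00101*, 00110*, 00111*, 01001*, 01011*, 01111*, 10000*, 10001*, 10010*, 10011*, 10100*, 10110*, 11000*, 11001*, 11010*, 11011*, 11100*, 11101*, 11110*, 11111*
[col 1] -0000*, -0001*, -0010*, -0011*, -0110*, -1001*, -1011*, -1111*, 0-001*, 0-011*, 0-111*, 00-01*, 00-10*, 00-11*, 000-0*, 000-1*, 0000-*, 0001-*, 001-1*, 0011-*, 01-11*, 010-1*, 1-000*, 1-001*, 1-010*, 1-011*, 1-100*, 1-110*, 10-00*, 10-10*, 100-0*, 100-1*, 1000-*, 1001-*, 101-0*, 11-00*, 11-01*, 11-10*, 11-11*, 110-0*, 110-1*, 1100-*, 1101-*, 111-0*, 111-1*, 1110-*, 1111-*
[col 2] --001*, --011*, -0-10, -00-0*, -00-1*, -000-*, -001-*, -1-11, -10-1*, 0--11, 0-0-1*, 00--1, 00-1-, 000--*, 1--00*, 1--10*, 1-0-0*, 1-0-1*, 1-00-*, 1-01-*, 1-1-0*, 10--0*, 100--*, 11--0*, 11--1*, 11-0-*, 11-1-*, 110--*, 111--*
[col 3] --0-1, -00--, 1---0, 1-0--, 11---
Prime implicants: --0-1, -0-10, -00--, -1-11, 0--11, 00--1, 00-1-, 1---0, 1-0--, 11---
PI chart (minterm → PIs covering it):
  0 | -00--  (sole → essential)
  1 | --0-1,-00--,00--1
  2 | -0-10,-00--,00-1-
  5 | 00--1  (sole → essential)
  6 | -0-10,00-1-
  7 | 0--11,00--1,00-1-
  9 | --0-1  (sole → essential)
  11 | --0-1,-1-11,0--11
  15 | -1-11,0--11
  17 | --0-1,-00--,1-0--
  18 | -0-10,-00--,1---0,1-0--
  19 | --0-1,-00--,1-0--
  20 | 1---0  (sole → essential)
  22 | -0-10,1---0
  24 | 1---0,1-0--,11---
  25 | --0-1,1-0--,11---
  27 | --0-1,-1-11,1-0--,11---
  28 | 1---0,11---
  29 | 11---  (sole → essential)
  30 | 1---0,11---
  31 | -1-11,11---
Essential prime implicants: --0-1, -00--, 00--1, 1---0, 11---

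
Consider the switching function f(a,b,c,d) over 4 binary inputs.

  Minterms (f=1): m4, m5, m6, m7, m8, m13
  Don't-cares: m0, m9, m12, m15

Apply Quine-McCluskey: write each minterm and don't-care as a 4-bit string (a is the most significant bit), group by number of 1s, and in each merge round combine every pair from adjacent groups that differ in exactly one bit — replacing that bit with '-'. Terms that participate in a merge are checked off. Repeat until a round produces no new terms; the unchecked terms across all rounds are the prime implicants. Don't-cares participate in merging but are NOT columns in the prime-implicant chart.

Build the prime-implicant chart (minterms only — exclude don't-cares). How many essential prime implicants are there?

[col 0] 0000*, 0100*, 0101*, 0110*, 0111*, 1000*, 1001*, 1100*, 1101*, 1111*
[col 1] -000*, -100*, -101*, -111*, 0-00*, 01-0*, 01-1*, 010-*, 011-*, 1-00*, 1-01*, 100-*, 11-1*, 110-*
[col 2] --00, -1-1, -10-, 01--, 1-0-
Prime implicants: --00, -1-1, -10-, 01--, 1-0-
PI chart (minterm → PIs covering it):
  4 | --00,-10-,01--
  5 | -1-1,-10-,01--
  6 | 01--  (sole → essential)
  7 | -1-1,01--
  8 | --00,1-0-
  13 | -1-1,-10-,1-0-
Essential prime implicants: 01--

1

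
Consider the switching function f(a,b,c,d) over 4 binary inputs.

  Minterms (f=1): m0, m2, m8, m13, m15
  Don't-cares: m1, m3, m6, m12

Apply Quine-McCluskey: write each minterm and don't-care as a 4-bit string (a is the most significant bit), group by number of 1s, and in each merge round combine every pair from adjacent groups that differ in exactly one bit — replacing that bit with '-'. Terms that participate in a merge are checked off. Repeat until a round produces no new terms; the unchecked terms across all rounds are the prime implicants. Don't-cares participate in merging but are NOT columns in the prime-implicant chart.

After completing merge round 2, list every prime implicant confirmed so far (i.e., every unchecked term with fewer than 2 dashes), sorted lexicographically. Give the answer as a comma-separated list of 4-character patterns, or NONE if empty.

-000, 0-10, 1-00, 11-1, 110-

size-2^0 implicants → 0000(✓)  0001(✓)  0010(✓)  0011(✓)  0110(✓)  1000(✓)  1100(✓)  1101(✓)  1111(✓)
size-2^1 implicants → -000  0-10  00-0(✓)  00-1(✓)  000-(✓)  001-(✓)  1-00  11-1  110-
size-2^2 implicants → 00--
Unchecked terms (primes): -000, 0-10, 00--, 1-00, 11-1, 110-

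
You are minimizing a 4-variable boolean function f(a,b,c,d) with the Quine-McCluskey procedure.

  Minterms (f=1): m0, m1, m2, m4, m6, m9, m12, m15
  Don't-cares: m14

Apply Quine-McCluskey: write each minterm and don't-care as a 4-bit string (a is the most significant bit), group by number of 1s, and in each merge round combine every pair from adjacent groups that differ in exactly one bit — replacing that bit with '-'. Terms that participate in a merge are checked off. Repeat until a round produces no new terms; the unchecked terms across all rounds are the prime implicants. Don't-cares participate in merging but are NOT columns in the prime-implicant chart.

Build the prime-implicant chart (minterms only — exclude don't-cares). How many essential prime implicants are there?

Round 0: 0000✓ 0001✓ 0010✓ 0100✓ 0110✓ 1001✓ 1100✓ 1110✓ 1111✓
Round 1: -001 -100✓ -110✓ 0-00✓ 0-10✓ 00-0✓ 000- 01-0✓ 11-0✓ 111-
Round 2: -1-0 0--0
PIs = {-001, -1-0, 0--0, 000-, 111-}
Coverage chart:
  m0: 0--0,000-
  m1: -001,000-
  m2: 0--0 ←essential
  m4: -1-0,0--0
  m6: -1-0,0--0
  m9: -001 ←essential
  m12: -1-0 ←essential
  m15: 111- ←essential
Essential: -001, -1-0, 0--0, 111-

4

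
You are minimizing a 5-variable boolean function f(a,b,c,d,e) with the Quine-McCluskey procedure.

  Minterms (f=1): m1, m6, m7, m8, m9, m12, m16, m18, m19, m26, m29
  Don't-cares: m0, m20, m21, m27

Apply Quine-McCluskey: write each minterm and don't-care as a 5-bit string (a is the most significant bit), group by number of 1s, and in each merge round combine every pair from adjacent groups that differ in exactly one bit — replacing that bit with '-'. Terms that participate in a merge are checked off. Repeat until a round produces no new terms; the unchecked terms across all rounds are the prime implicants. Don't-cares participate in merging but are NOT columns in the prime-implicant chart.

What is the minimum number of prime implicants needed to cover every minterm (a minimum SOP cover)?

[col 0] 00000*, 00001*, 00110*, 00111*, 01000*, 01001*, 01100*, 10000*, 10010*, 10011*, 10100*, 10101*, 11010*, 11011*, 11101*
[col 1] -0000, 0-000*, 0-001*, 0000-*, 0011-, 01-00, 0100-*, 1-010*, 1-011*, 1-101, 10-00, 100-0, 1001-*, 1010-, 1101-*
[col 2] 0-00-, 1-01-
Prime implicants: -0000, 0-00-, 0011-, 01-00, 1-01-, 1-101, 10-00, 100-0, 1010-
PI chart (minterm → PIs covering it):
  1 | 0-00-  (sole → essential)
  6 | 0011-  (sole → essential)
  7 | 0011-  (sole → essential)
  8 | 0-00-,01-00
  9 | 0-00-  (sole → essential)
  12 | 01-00  (sole → essential)
  16 | -0000,10-00,100-0
  18 | 1-01-,100-0
  19 | 1-01-  (sole → essential)
  26 | 1-01-  (sole → essential)
  29 | 1-101  (sole → essential)
Essential prime implicants: 0-00-, 0011-, 01-00, 1-01-, 1-101
Petrick residual → -0000
Minimum SOP uses 6 PIs: b'c'd'e' + a'c'd' + a'b'cd + a'bd'e' + ac'd + acd'e

6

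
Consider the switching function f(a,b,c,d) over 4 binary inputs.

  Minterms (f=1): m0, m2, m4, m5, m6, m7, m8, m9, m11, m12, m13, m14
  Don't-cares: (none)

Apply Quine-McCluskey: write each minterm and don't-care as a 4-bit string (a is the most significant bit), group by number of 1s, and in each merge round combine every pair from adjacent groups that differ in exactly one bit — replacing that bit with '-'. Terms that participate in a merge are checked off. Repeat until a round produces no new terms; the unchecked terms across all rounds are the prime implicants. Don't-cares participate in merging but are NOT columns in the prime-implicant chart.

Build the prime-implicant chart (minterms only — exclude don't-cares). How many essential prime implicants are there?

size-2^0 implicants → 0000(✓)  0010(✓)  0100(✓)  0101(✓)  0110(✓)  0111(✓)  1000(✓)  1001(✓)  1011(✓)  1100(✓)  1101(✓)  1110(✓)
size-2^1 implicants → -000(✓)  -100(✓)  -101(✓)  -110(✓)  0-00(✓)  0-10(✓)  00-0(✓)  01-0(✓)  01-1(✓)  010-(✓)  011-(✓)  1-00(✓)  1-01(✓)  10-1  100-(✓)  11-0(✓)  110-(✓)
size-2^2 implicants → --00  -1-0  -10-  0--0  01--  1-0-
Unchecked terms (primes): --00, -1-0, -10-, 0--0, 01--, 1-0-, 10-1
Minterm coverage:
  m0 ⊆ --00,0--0
  m2 ⊆ 0--0 [E]
  m4 ⊆ --00,-1-0,-10-,0--0,01--
  m5 ⊆ -10-,01--
  m6 ⊆ -1-0,0--0,01--
  m7 ⊆ 01-- [E]
  m8 ⊆ --00,1-0-
  m9 ⊆ 1-0-,10-1
  m11 ⊆ 10-1 [E]
  m12 ⊆ --00,-1-0,-10-,1-0-
  m13 ⊆ -10-,1-0-
  m14 ⊆ -1-0 [E]
E = {-1-0, 0--0, 01--, 10-1}

4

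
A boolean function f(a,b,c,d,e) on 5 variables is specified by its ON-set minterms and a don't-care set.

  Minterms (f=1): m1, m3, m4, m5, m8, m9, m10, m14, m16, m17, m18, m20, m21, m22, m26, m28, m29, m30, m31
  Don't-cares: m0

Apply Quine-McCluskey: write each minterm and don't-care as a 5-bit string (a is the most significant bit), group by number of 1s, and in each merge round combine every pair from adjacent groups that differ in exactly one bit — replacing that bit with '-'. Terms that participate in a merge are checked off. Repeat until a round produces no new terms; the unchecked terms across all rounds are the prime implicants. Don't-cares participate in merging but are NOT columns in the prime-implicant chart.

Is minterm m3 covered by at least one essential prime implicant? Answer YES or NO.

size-2^0 implicants → 00000(✓)  00001(✓)  00011(✓)  00100(✓)  00101(✓)  01000(✓)  01001(✓)  01010(✓)  01110(✓)  10000(✓)  10001(✓)  10010(✓)  10100(✓)  10101(✓)  10110(✓)  11010(✓)  11100(✓)  11101(✓)  11110(✓)  11111(✓)
size-2^1 implicants → -0000(✓)  -0001(✓)  -0100(✓)  -0101(✓)  -1010(✓)  -1110(✓)  0-000(✓)  0-001(✓)  00-00(✓)  00-01(✓)  000-1  0000-(✓)  0010-(✓)  01-10(✓)  010-0  0100-(✓)  1-010(✓)  1-100(✓)  1-101(✓)  1-110(✓)  10-00(✓)  10-01(✓)  10-10(✓)  100-0(✓)  1000-(✓)  101-0(✓)  1010-(✓)  11-10(✓)  111-0(✓)  111-1(✓)  1110-(✓)  1111-(✓)
size-2^2 implicants → -0-00(✓)  -0-01(✓)  -000-(✓)  -010-(✓)  -1-10  0-00-  00-0-(✓)  1--10  1-1-0  1-10-  10--0  10-0-(✓)  111--
size-2^3 implicants → -0-0-
Unchecked terms (primes): -0-0-, -1-10, 0-00-, 000-1, 010-0, 1--10, 1-1-0, 1-10-, 10--0, 111--
Minterm coverage:
  m1 ⊆ -0-0-,0-00-,000-1
  m3 ⊆ 000-1 [E]
  m4 ⊆ -0-0- [E]
  m5 ⊆ -0-0- [E]
  m8 ⊆ 0-00-,010-0
  m9 ⊆ 0-00- [E]
  m10 ⊆ -1-10,010-0
  m14 ⊆ -1-10 [E]
  m16 ⊆ -0-0-,10--0
  m17 ⊆ -0-0- [E]
  m18 ⊆ 1--10,10--0
  m20 ⊆ -0-0-,1-1-0,1-10-,10--0
  m21 ⊆ -0-0-,1-10-
  m22 ⊆ 1--10,1-1-0,10--0
  m26 ⊆ -1-10,1--10
  m28 ⊆ 1-1-0,1-10-,111--
  m29 ⊆ 1-10-,111--
  m30 ⊆ -1-10,1--10,1-1-0,111--
  m31 ⊆ 111-- [E]
E = {-0-0-, -1-10, 0-00-, 000-1, 111--}

YES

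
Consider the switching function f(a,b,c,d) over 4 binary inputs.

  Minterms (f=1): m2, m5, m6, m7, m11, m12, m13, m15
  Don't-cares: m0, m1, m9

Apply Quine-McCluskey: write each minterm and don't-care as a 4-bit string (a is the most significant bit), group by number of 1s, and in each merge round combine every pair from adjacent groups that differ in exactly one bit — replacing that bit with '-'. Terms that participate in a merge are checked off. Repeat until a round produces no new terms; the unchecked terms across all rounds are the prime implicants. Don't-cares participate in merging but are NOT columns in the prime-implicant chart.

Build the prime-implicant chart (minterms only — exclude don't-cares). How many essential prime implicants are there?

2

[col 0] 0000*, 0001*, 0010*, 0101*, 0110*, 0111*, 1001*, 1011*, 1100*, 1101*, 1111*
[col 1] -001*, -101*, -111*, 0-01*, 0-10, 00-0, 000-, 01-1*, 011-, 1-01*, 1-11*, 10-1*, 11-1*, 110-
[col 2] --01, -1-1, 1--1
Prime implicants: --01, -1-1, 0-10, 00-0, 000-, 011-, 1--1, 110-
PI chart (minterm → PIs covering it):
  2 | 0-10,00-0
  5 | --01,-1-1
  6 | 0-10,011-
  7 | -1-1,011-
  11 | 1--1  (sole → essential)
  12 | 110-  (sole → essential)
  13 | --01,-1-1,1--1,110-
  15 | -1-1,1--1
Essential prime implicants: 1--1, 110-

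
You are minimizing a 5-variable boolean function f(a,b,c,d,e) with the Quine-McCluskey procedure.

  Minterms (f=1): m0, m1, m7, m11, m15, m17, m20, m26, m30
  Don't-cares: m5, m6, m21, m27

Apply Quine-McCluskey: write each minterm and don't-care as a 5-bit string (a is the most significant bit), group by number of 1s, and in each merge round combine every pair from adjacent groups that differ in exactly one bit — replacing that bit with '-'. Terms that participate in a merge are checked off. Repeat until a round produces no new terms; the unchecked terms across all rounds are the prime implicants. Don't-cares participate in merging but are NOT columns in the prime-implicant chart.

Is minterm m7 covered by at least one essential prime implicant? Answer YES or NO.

NO

[col 0] 00000*, 00001*, 00101*, 00110*, 00111*, 01011*, 01111*, 10001*, 10100*, 10101*, 11010*, 11011*, 11110*
[col 1] -0001*, -0101*, -1011, 0-111, 00-01*, 0000-, 001-1, 0011-, 01-11, 10-01*, 1010-, 11-10, 1101-
[col 2] -0-01
Prime implicants: -0-01, -1011, 0-111, 0000-, 001-1, 0011-, 01-11, 1010-, 11-10, 1101-
PI chart (minterm → PIs covering it):
  0 | 0000-  (sole → essential)
  1 | -0-01,0000-
  7 | 0-111,001-1,0011-
  11 | -1011,01-11
  15 | 0-111,01-11
  17 | -0-01  (sole → essential)
  20 | 1010-  (sole → essential)
  26 | 11-10,1101-
  30 | 11-10  (sole → essential)
Essential prime implicants: -0-01, 0000-, 1010-, 11-10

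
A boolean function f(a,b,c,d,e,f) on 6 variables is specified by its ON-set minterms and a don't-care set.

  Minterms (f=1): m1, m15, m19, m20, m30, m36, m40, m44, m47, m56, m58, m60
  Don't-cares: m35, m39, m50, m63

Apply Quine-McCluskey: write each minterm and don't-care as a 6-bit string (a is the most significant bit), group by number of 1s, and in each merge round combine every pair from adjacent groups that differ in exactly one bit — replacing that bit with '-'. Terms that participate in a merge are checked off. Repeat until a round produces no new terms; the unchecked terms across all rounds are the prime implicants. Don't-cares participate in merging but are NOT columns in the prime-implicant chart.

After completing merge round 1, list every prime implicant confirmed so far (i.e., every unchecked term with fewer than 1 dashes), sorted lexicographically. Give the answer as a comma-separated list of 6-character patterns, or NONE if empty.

[col 0] 000001, 001111*, 010011, 010100, 011110, 100011*, 100100*, 100111*, 101000*, 101100*, 101111*, 110010*, 111000*, 111010*, 111100*, 111111*
[col 1] -01111, 1-1000*, 1-1100*, 1-1111, 10-100, 10-111, 100-11, 101-00*, 11-010, 111-00*, 1110-0
[col 2] 1-1-00
Prime implicants: -01111, 000001, 010011, 010100, 011110, 1-1-00, 1-1111, 10-100, 10-111, 100-11, 11-010, 1110-0

000001, 010011, 010100, 011110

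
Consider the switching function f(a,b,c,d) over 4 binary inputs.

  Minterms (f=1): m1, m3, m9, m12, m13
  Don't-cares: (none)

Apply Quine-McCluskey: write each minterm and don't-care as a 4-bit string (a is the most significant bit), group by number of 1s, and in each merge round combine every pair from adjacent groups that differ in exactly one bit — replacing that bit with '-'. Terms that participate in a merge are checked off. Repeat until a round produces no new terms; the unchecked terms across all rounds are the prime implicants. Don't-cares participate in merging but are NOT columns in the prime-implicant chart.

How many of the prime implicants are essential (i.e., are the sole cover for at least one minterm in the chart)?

Round 0: 0001✓ 0011✓ 1001✓ 1100✓ 1101✓
Round 1: -001 00-1 1-01 110-
PIs = {-001, 00-1, 1-01, 110-}
Coverage chart:
  m1: -001,00-1
  m3: 00-1 ←essential
  m9: -001,1-01
  m12: 110- ←essential
  m13: 1-01,110-
Essential: 00-1, 110-

2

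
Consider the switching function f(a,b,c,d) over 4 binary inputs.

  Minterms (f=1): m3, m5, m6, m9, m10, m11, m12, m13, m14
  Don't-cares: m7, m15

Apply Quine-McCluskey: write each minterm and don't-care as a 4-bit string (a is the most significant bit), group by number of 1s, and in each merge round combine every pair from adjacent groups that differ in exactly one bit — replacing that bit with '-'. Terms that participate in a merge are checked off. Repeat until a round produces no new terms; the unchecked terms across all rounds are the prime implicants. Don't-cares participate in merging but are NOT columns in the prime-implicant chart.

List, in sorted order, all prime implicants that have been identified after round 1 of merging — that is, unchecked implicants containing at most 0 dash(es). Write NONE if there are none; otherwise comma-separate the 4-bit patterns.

[col 0] 0011*, 0101*, 0110*, 0111*, 1001*, 1010*, 1011*, 1100*, 1101*, 1110*, 1111*
[col 1] -011*, -101*, -110*, -111*, 0-11*, 01-1*, 011-*, 1-01*, 1-10*, 1-11*, 10-1*, 101-*, 11-0*, 11-1*, 110-*, 111-*
[col 2] --11, -1-1, -11-, 1--1, 1-1-, 11--
Prime implicants: --11, -1-1, -11-, 1--1, 1-1-, 11--

NONE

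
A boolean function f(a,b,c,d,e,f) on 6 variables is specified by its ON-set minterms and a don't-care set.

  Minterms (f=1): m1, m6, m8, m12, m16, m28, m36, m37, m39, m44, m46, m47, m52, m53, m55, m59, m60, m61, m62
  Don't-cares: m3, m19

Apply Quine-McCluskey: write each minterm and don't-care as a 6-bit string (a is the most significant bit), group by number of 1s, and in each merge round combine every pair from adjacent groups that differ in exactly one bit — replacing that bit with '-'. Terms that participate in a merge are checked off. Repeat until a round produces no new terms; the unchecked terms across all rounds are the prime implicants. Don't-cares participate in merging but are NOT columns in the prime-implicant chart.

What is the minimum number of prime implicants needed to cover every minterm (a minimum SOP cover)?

11

[col 0] 000001*, 000011*, 000110, 001000*, 001100*, 010000, 010011*, 011100*, 100100*, 100101*, 100111*, 101100*, 101110*, 101111*, 110100*, 110101*, 110111*, 111011, 111100*, 111101*, 111110*
[col 1] -01100*, -11100*, 0-0011, 0-1100*, 0000-1, 001-00, 1-0100*, 1-0101*, 1-0111*, 1-1100*, 1-1110*, 10-100*, 10-111, 1001-1*, 10010-*, 1011-0*, 10111-, 11-100*, 11-101*, 1101-1*, 11010-*, 1111-0*, 11110-*
[col 2] --1100, 1--100, 1-01-1, 1-010-, 1-11-0, 11-10-
Prime implicants: --1100, 0-0011, 0000-1, 000110, 001-00, 010000, 1--100, 1-01-1, 1-010-, 1-11-0, 10-111, 10111-, 11-10-, 111011
PI chart (minterm → PIs covering it):
  1 | 0000-1  (sole → essential)
  6 | 000110  (sole → essential)
  8 | 001-00  (sole → essential)
  12 | --1100,001-00
  16 | 010000  (sole → essential)
  28 | --1100  (sole → essential)
  36 | 1--100,1-010-
  37 | 1-01-1,1-010-
  39 | 1-01-1,10-111
  44 | --1100,1--100,1-11-0
  46 | 1-11-0,10111-
  47 | 10-111,10111-
  52 | 1--100,1-010-,11-10-
  53 | 1-01-1,1-010-,11-10-
  55 | 1-01-1  (sole → essential)
  59 | 111011  (sole → essential)
  60 | --1100,1--100,1-11-0,11-10-
  61 | 11-10-  (sole → essential)
  62 | 1-11-0  (sole → essential)
Essential prime implicants: --1100, 0000-1, 000110, 001-00, 010000, 1-01-1, 1-11-0, 11-10-, 111011
Petrick residual → 1--100, 10-111
Minimum SOP uses 11 PIs: cde'f' + a'b'c'd'f + a'b'c'def' + a'b'ce'f' + a'bc'd'e'f' + ade'f' + ac'df + acdf' + ab'def + abde' + abcd'ef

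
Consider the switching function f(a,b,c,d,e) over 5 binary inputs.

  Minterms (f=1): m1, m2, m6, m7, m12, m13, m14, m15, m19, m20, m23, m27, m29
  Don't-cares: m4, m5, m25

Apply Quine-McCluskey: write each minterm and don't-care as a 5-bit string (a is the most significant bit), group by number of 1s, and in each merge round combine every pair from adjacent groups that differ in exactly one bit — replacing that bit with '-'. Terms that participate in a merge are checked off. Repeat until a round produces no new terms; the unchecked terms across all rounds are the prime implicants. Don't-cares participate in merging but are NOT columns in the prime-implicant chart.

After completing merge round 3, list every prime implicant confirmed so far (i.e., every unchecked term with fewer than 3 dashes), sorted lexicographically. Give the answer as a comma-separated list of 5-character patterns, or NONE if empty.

[col 0] 00001*, 00010*, 00100*, 00101*, 00110*, 00111*, 01100*, 01101*, 01110*, 01111*, 10011*, 10100*, 10111*, 11001*, 11011*, 11101*
[col 1] -0100, -0111, -1101, 0-100*, 0-101*, 0-110*, 0-111*, 00-01, 00-10, 001-0*, 001-1*, 0010-*, 0011-*, 011-0*, 011-1*, 0110-*, 0111-*, 1-011, 10-11, 11-01, 110-1
[col 2] 0-1-0*, 0-1-1*, 0-10-*, 0-11-*, 001--*, 011--*
[col 3] 0-1--
Prime implicants: -0100, -0111, -1101, 0-1--, 00-01, 00-10, 1-011, 10-11, 11-01, 110-1

-0100, -0111, -1101, 00-01, 00-10, 1-011, 10-11, 11-01, 110-1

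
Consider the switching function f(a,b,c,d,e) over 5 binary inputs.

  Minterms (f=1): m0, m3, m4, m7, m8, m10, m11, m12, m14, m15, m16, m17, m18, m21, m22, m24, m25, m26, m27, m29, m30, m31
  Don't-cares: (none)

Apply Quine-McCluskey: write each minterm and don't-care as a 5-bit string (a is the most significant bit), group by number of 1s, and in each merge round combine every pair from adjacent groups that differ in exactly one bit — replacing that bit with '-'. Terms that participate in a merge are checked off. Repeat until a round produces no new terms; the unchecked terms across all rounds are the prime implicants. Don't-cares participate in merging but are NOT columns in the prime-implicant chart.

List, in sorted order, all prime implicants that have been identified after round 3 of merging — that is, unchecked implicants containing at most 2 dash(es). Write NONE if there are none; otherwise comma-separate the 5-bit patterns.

--000, -10-0, 0--00, 0--11, 01--0, 1--01, 1--10, 1-0-0, 1-00-, 11--1, 110--

size-2^0 implicants → 00000(✓)  00011(✓)  00100(✓)  00111(✓)  01000(✓)  01010(✓)  01011(✓)  01100(✓)  01110(✓)  01111(✓)  10000(✓)  10001(✓)  10010(✓)  10101(✓)  10110(✓)  11000(✓)  11001(✓)  11010(✓)  11011(✓)  11101(✓)  11110(✓)  11111(✓)
size-2^1 implicants → -0000(✓)  -1000(✓)  -1010(✓)  -1011(✓)  -1110(✓)  -1111(✓)  0-000(✓)  0-011(✓)  0-100(✓)  0-111(✓)  00-00(✓)  00-11(✓)  01-00(✓)  01-10(✓)  01-11(✓)  010-0(✓)  0101-(✓)  011-0(✓)  0111-(✓)  1-000(✓)  1-001(✓)  1-010(✓)  1-101(✓)  1-110(✓)  10-01(✓)  10-10(✓)  100-0(✓)  1000-(✓)  11-01(✓)  11-10(✓)  11-11(✓)  110-0(✓)  110-1(✓)  1100-(✓)  1101-(✓)  111-1(✓)  1111-(✓)
size-2^2 implicants → --000  -1-10(✓)  -1-11(✓)  -10-0  -101-(✓)  -111-(✓)  0--00  0--11  01--0  01-1-(✓)  1--01  1--10  1-0-0  1-00-  11--1  11-1-(✓)  110--
size-2^3 implicants → -1-1-
Unchecked terms (primes): --000, -1-1-, -10-0, 0--00, 0--11, 01--0, 1--01, 1--10, 1-0-0, 1-00-, 11--1, 110--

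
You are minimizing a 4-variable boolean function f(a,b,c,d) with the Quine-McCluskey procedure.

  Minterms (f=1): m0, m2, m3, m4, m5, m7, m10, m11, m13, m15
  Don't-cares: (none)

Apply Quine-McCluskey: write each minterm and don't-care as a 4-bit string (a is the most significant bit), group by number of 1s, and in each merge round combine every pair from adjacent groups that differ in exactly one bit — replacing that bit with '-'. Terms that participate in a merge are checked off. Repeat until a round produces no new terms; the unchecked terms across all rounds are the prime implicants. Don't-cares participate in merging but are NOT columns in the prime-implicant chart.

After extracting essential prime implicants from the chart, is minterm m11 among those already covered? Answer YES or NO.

Round 0: 0000✓ 0010✓ 0011✓ 0100✓ 0101✓ 0111✓ 1010✓ 1011✓ 1101✓ 1111✓
Round 1: -010✓ -011✓ -101✓ -111✓ 0-00 0-11✓ 00-0 001-✓ 01-1✓ 010- 1-11✓ 101-✓ 11-1✓
Round 2: --11 -01- -1-1
PIs = {--11, -01-, -1-1, 0-00, 00-0, 010-}
Coverage chart:
  m0: 0-00,00-0
  m2: -01-,00-0
  m3: --11,-01-
  m4: 0-00,010-
  m5: -1-1,010-
  m7: --11,-1-1
  m10: -01- ←essential
  m11: --11,-01-
  m13: -1-1 ←essential
  m15: --11,-1-1
Essential: -01-, -1-1

YES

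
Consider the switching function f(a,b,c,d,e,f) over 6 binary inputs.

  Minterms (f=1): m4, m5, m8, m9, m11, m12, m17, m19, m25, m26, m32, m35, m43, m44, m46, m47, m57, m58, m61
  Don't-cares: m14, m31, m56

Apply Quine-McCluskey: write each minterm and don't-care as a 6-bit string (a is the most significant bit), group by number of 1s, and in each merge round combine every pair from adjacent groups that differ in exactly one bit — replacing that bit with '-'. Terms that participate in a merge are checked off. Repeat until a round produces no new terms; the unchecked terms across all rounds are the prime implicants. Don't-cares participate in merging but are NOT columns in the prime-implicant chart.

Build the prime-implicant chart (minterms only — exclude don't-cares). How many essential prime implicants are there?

size-2^0 implicants → 000100(✓)  000101(✓)  001000(✓)  001001(✓)  001011(✓)  001100(✓)  001110(✓)  010001(✓)  010011(✓)  011001(✓)  011010(✓)  011111  100000  100011(✓)  101011(✓)  101100(✓)  101110(✓)  101111(✓)  111000(✓)  111001(✓)  111010(✓)  111101(✓)
size-2^1 implicants → -01011  -01100(✓)  -01110(✓)  -11001  -11010  0-1001  00-100  00010-  001-00  0010-1  00100-  0011-0(✓)  01-001  0100-1  10-011  101-11  1011-0(✓)  10111-  111-01  1110-0  11100-
size-2^2 implicants → -011-0
Unchecked terms (primes): -01011, -011-0, -11001, -11010, 0-1001, 00-100, 00010-, 001-00, 0010-1, 00100-, 01-001, 0100-1, 011111, 10-011, 100000, 101-11, 10111-, 111-01, 1110-0, 11100-
Minterm coverage:
  m4 ⊆ 00-100,00010-
  m5 ⊆ 00010- [E]
  m8 ⊆ 001-00,00100-
  m9 ⊆ 0-1001,0010-1,00100-
  m11 ⊆ -01011,0010-1
  m12 ⊆ -011-0,00-100,001-00
  m17 ⊆ 01-001,0100-1
  m19 ⊆ 0100-1 [E]
  m25 ⊆ -11001,0-1001,01-001
  m26 ⊆ -11010 [E]
  m32 ⊆ 100000 [E]
  m35 ⊆ 10-011 [E]
  m43 ⊆ -01011,10-011,101-11
  m44 ⊆ -011-0 [E]
  m46 ⊆ -011-0,10111-
  m47 ⊆ 101-11,10111-
  m57 ⊆ -11001,111-01,11100-
  m58 ⊆ -11010,1110-0
  m61 ⊆ 111-01 [E]
E = {-011-0, -11010, 00010-, 0100-1, 10-011, 100000, 111-01}

7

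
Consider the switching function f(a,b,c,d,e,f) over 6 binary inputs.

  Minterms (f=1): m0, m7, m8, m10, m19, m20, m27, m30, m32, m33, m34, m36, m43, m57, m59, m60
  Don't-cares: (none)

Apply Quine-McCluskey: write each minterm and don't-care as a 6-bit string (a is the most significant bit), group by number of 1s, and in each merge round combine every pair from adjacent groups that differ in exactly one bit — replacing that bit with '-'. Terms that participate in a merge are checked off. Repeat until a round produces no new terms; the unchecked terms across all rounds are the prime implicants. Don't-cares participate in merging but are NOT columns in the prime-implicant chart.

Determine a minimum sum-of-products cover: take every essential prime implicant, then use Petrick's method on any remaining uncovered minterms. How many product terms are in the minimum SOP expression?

size-2^0 implicants → 000000(✓)  000111  001000(✓)  001010(✓)  010011(✓)  010100  011011(✓)  011110  100000(✓)  100001(✓)  100010(✓)  100100(✓)  101011(✓)  111001(✓)  111011(✓)  111100
size-2^1 implicants → -00000  -11011  00-000  0010-0  01-011  1-1011  100-00  1000-0  10000-  1110-1
Unchecked terms (primes): -00000, -11011, 00-000, 000111, 0010-0, 01-011, 010100, 011110, 1-1011, 100-00, 1000-0, 10000-, 1110-1, 111100
Minterm coverage:
  m0 ⊆ -00000,00-000
  m7 ⊆ 000111 [E]
  m8 ⊆ 00-000,0010-0
  m10 ⊆ 0010-0 [E]
  m19 ⊆ 01-011 [E]
  m20 ⊆ 010100 [E]
  m27 ⊆ -11011,01-011
  m30 ⊆ 011110 [E]
  m32 ⊆ -00000,100-00,1000-0,10000-
  m33 ⊆ 10000- [E]
  m34 ⊆ 1000-0 [E]
  m36 ⊆ 100-00 [E]
  m43 ⊆ 1-1011 [E]
  m57 ⊆ 1110-1 [E]
  m59 ⊆ -11011,1-1011,1110-1
  m60 ⊆ 111100 [E]
E = {000111, 0010-0, 01-011, 010100, 011110, 1-1011, 100-00, 1000-0, 10000-, 1110-1, 111100}
Petrick residual → -00000
Cover = b'c'd'e'f' + a'b'c'def + a'b'cd'f' + a'bd'ef + a'bc'de'f' + a'bcdef' + acd'ef + ab'c'e'f' + ab'c'd'f' + ab'c'd'e' + abcd'f + abcde'f'  |cover|=12

12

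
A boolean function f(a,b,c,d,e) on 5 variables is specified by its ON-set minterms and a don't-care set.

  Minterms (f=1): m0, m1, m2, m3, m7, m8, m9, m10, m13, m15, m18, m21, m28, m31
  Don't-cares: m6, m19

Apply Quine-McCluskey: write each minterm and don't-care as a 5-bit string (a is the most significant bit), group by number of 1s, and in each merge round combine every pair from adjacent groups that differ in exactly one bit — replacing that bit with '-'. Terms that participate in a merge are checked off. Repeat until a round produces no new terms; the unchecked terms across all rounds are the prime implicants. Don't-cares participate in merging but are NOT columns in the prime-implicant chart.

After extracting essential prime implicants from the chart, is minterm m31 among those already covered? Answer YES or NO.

YES

size-2^0 implicants → 00000(✓)  00001(✓)  00010(✓)  00011(✓)  00110(✓)  00111(✓)  01000(✓)  01001(✓)  01010(✓)  01101(✓)  01111(✓)  10010(✓)  10011(✓)  10101  11100  11111(✓)
size-2^1 implicants → -0010(✓)  -0011(✓)  -1111  0-000(✓)  0-001(✓)  0-010(✓)  0-111  00-10(✓)  00-11(✓)  000-0(✓)  000-1(✓)  0000-(✓)  0001-(✓)  0011-(✓)  01-01  010-0(✓)  0100-(✓)  011-1  1001-(✓)
size-2^2 implicants → -001-  0-0-0  0-00-  00-1-  000--
Unchecked terms (primes): -001-, -1111, 0-0-0, 0-00-, 0-111, 00-1-, 000--, 01-01, 011-1, 10101, 11100
Minterm coverage:
  m0 ⊆ 0-0-0,0-00-,000--
  m1 ⊆ 0-00-,000--
  m2 ⊆ -001-,0-0-0,00-1-,000--
  m3 ⊆ -001-,00-1-,000--
  m7 ⊆ 0-111,00-1-
  m8 ⊆ 0-0-0,0-00-
  m9 ⊆ 0-00-,01-01
  m10 ⊆ 0-0-0 [E]
  m13 ⊆ 01-01,011-1
  m15 ⊆ -1111,0-111,011-1
  m18 ⊆ -001- [E]
  m21 ⊆ 10101 [E]
  m28 ⊆ 11100 [E]
  m31 ⊆ -1111 [E]
E = {-001-, -1111, 0-0-0, 10101, 11100}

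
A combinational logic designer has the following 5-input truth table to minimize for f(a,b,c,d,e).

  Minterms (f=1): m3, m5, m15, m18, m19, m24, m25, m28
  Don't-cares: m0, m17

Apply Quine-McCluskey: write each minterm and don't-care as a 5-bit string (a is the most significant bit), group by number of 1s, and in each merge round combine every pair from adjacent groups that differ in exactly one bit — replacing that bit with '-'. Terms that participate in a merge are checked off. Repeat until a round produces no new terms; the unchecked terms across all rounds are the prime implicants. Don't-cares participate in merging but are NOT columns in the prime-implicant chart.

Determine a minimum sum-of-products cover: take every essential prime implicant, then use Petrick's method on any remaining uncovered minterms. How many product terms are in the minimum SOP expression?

6

[col 0] 00000, 00011*, 00101, 01111, 10001*, 10010*, 10011*, 11000*, 11001*, 11100*
[col 1] -0011, 1-001, 100-1, 1001-, 11-00, 1100-
Prime implicants: -0011, 00000, 00101, 01111, 1-001, 100-1, 1001-, 11-00, 1100-
PI chart (minterm → PIs covering it):
  3 | -0011  (sole → essential)
  5 | 00101  (sole → essential)
  15 | 01111  (sole → essential)
  18 | 1001-  (sole → essential)
  19 | -0011,100-1,1001-
  24 | 11-00,1100-
  25 | 1-001,1100-
  28 | 11-00  (sole → essential)
Essential prime implicants: -0011, 00101, 01111, 1001-, 11-00
Petrick residual → 1-001
Minimum SOP uses 6 PIs: b'c'de + a'b'cd'e + a'bcde + ac'd'e + ab'c'd + abd'e'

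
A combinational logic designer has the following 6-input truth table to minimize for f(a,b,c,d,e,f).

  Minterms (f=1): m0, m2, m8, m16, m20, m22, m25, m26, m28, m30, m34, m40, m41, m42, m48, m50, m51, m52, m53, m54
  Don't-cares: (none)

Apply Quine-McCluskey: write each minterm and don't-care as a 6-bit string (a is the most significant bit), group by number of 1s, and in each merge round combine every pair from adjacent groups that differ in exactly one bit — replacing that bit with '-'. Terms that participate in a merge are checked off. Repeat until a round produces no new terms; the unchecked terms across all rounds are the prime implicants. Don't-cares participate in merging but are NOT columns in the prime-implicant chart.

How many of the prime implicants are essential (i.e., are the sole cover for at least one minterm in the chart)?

size-2^0 implicants → 000000(✓)  000010(✓)  001000(✓)  010000(✓)  010100(✓)  010110(✓)  011001  011010(✓)  011100(✓)  011110(✓)  100010(✓)  101000(✓)  101001(✓)  101010(✓)  110000(✓)  110010(✓)  110011(✓)  110100(✓)  110101(✓)  110110(✓)
size-2^1 implicants → -00010  -01000  -10000(✓)  -10100(✓)  -10110(✓)  0-0000  00-000  0000-0  01-100(✓)  01-110(✓)  010-00(✓)  0101-0(✓)  011-10  0111-0(✓)  1-0010  10-010  1010-0  10100-  110-00(✓)  110-10(✓)  1100-0(✓)  11001-  1101-0(✓)  11010-
size-2^2 implicants → -10-00  -101-0  01-1-0  110--0
Unchecked terms (primes): -00010, -01000, -10-00, -101-0, 0-0000, 00-000, 0000-0, 01-1-0, 011-10, 011001, 1-0010, 10-010, 1010-0, 10100-, 110--0, 11001-, 11010-
Minterm coverage:
  m0 ⊆ 0-0000,00-000,0000-0
  m2 ⊆ -00010,0000-0
  m8 ⊆ -01000,00-000
  m16 ⊆ -10-00,0-0000
  m20 ⊆ -10-00,-101-0,01-1-0
  m22 ⊆ -101-0,01-1-0
  m25 ⊆ 011001 [E]
  m26 ⊆ 011-10 [E]
  m28 ⊆ 01-1-0 [E]
  m30 ⊆ 01-1-0,011-10
  m34 ⊆ -00010,1-0010,10-010
  m40 ⊆ -01000,1010-0,10100-
  m41 ⊆ 10100- [E]
  m42 ⊆ 10-010,1010-0
  m48 ⊆ -10-00,110--0
  m50 ⊆ 1-0010,110--0,11001-
  m51 ⊆ 11001- [E]
  m52 ⊆ -10-00,-101-0,110--0,11010-
  m53 ⊆ 11010- [E]
  m54 ⊆ -101-0,110--0
E = {01-1-0, 011-10, 011001, 10100-, 11001-, 11010-}

6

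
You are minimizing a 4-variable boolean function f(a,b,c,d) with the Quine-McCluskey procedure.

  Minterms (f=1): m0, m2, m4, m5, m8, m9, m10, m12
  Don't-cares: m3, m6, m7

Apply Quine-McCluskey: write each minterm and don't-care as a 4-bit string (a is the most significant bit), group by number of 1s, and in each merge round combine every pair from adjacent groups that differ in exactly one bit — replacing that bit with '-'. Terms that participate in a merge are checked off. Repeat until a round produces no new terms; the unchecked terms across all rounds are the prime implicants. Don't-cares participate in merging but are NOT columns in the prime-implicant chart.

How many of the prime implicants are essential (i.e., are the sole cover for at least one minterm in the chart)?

4

Round 0: 0000✓ 0010✓ 0011✓ 0100✓ 0101✓ 0110✓ 0111✓ 1000✓ 1001✓ 1010✓ 1100✓
Round 1: -000✓ -010✓ -100✓ 0-00✓ 0-10✓ 0-11✓ 00-0✓ 001-✓ 01-0✓ 01-1✓ 010-✓ 011-✓ 1-00✓ 10-0✓ 100-
Round 2: --00 -0-0 0--0 0-1- 01--
PIs = {--00, -0-0, 0--0, 0-1-, 01--, 100-}
Coverage chart:
  m0: --00,-0-0,0--0
  m2: -0-0,0--0,0-1-
  m4: --00,0--0,01--
  m5: 01-- ←essential
  m8: --00,-0-0,100-
  m9: 100- ←essential
  m10: -0-0 ←essential
  m12: --00 ←essential
Essential: --00, -0-0, 01--, 100-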